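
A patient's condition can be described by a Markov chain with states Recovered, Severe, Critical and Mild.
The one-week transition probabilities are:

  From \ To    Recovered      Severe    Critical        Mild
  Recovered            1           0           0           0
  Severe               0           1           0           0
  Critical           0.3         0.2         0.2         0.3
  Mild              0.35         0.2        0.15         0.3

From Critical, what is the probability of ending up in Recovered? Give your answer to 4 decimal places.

Let h(s) be the probability of absorption at Recovered starting from transient state s. Then h(Recovered) = 1 and h(Severe) = 0. By first-step analysis:
h(Critical) = 0.3·1 + 0.2·0 + 0.2·h(Critical) + 0.3·h(Mild)
h(Mild) = 0.35·1 + 0.2·0 + 0.15·h(Critical) + 0.3·h(Mild)
Solving: h(Critical) = 0.6117, h(Mild) = 0.6311.
Starting from Critical, the probability is 0.6117.

0.6117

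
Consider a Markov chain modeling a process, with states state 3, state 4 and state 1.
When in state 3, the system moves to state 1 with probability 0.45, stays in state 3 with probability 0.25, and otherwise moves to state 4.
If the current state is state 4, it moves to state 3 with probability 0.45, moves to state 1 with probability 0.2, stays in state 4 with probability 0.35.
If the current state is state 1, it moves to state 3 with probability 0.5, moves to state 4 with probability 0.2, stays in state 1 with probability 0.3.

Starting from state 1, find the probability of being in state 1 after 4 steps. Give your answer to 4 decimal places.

Propagate the distribution vector 4 steps from state 1.
After 0 steps: (0.0000, 0.0000, 1.0000)
After 1 step: (0.5000, 0.2000, 0.3000)
After 2 steps: (0.3650, 0.2800, 0.3550)
After 3 steps: (0.3948, 0.2785, 0.3268)
After 4 steps: (0.3874, 0.2813, 0.3314)
P(in state 1 after 4 steps) = 0.3314

0.3314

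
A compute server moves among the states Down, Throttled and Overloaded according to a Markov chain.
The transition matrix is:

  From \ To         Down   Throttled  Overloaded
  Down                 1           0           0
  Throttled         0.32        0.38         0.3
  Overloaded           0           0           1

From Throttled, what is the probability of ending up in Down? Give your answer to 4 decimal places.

Let h(s) be the probability of absorption at Down starting from transient state s. Then h(Down) = 1 and h(Overloaded) = 0. By first-step analysis:
h(Throttled) = 0.32·1 + 0.38·h(Throttled) + 0.3·0
Solving: h(Throttled) = 0.5161.
Starting from Throttled, the probability is 0.5161.

0.5161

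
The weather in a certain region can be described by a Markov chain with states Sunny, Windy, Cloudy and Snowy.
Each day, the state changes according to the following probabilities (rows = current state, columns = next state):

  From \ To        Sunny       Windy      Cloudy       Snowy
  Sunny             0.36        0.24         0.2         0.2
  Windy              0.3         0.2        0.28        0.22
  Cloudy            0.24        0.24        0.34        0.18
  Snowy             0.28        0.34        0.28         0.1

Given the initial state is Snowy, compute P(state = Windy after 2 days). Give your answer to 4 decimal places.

0.2364

Propagate the distribution vector 2 days from Snowy.
After 0 days: (0.0000, 0.0000, 0.0000, 1.0000)
After 1 day: (0.2800, 0.3400, 0.2800, 0.1000)
After 2 days: (0.2980, 0.2364, 0.2744, 0.1912)
P(in Windy after 2 days) = 0.2364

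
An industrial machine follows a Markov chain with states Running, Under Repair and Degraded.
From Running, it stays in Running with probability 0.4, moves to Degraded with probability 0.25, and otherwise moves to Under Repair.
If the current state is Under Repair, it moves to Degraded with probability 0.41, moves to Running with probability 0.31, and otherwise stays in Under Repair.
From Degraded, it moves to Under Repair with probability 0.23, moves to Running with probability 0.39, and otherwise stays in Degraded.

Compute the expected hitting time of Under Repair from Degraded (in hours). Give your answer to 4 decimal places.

3.6066

Let t(s) be the expected number of hours to first reach Under Repair from state s, with t(Under Repair) = 0. Conditioning on the first hour:
t(Running) = 1 + 0.4·t(Running) + 0.25·t(Degraded)
t(Degraded) = 1 + 0.39·t(Running) + 0.38·t(Degraded)
Solving: t(Running) = 3.1694, t(Degraded) = 3.6066.
Expected hours from Degraded to Under Repair: 3.6066.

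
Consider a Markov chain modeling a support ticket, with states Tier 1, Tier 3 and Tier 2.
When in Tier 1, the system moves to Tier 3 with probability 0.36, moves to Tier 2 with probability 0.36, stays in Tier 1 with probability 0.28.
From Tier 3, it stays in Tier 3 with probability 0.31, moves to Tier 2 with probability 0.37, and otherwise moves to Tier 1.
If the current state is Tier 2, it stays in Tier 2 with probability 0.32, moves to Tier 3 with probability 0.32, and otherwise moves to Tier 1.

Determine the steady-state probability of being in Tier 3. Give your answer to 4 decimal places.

0.3295

Let the stationary distribution be π with π = πP and π_1 + π_2 + π_3 = 1.
π_1 = 0.28·π_1 + 0.32·π_2 + 0.36·π_3
π_2 = 0.36·π_1 + 0.31·π_2 + 0.32·π_3
Solving with the normalization constraint gives π = (0.3211, 0.3295, 0.3493).
So the stationary probability of Tier 3 is 0.3295.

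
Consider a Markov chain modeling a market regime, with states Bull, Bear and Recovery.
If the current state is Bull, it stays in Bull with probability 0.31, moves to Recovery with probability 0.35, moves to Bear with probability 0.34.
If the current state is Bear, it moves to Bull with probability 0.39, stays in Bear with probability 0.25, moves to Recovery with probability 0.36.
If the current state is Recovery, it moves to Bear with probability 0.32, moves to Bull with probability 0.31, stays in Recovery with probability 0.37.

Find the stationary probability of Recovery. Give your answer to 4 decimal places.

Let the stationary distribution be π with π = πP and π_1 + π_2 + π_3 = 1.
π_1 = 0.31·π_1 + 0.39·π_2 + 0.31·π_3
π_2 = 0.34·π_1 + 0.25·π_2 + 0.32·π_3
Solving with the normalization constraint gives π = (0.3344, 0.3053, 0.3603).
So the stationary probability of Recovery is 0.3603.

0.3603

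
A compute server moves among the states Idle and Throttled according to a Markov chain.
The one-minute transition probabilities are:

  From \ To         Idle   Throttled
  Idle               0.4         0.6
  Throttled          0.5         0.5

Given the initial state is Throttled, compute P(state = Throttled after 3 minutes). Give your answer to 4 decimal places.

Propagate the distribution vector 3 minutes from Throttled.
After 0 minutes: (0.0000, 1.0000)
After 1 minute: (0.5000, 0.5000)
After 2 minutes: (0.4500, 0.5500)
After 3 minutes: (0.4550, 0.5450)
P(in Throttled after 3 minutes) = 0.5450

0.5450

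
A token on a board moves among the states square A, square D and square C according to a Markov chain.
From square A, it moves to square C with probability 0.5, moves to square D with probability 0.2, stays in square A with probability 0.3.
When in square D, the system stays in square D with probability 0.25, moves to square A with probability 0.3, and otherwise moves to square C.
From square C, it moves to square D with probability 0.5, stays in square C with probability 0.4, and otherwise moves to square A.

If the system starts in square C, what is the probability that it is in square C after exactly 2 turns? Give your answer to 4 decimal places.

0.4350

Sum over the intermediate state after 1 turn:
P = P(square C→square A)·P(square A→square C) + P(square C→square D)·P(square D→square C) + P(square C→square C)·P(square C→square C)
  = 0.1×0.5 + 0.5×0.45 + 0.4×0.4
  = 0.0500 + 0.2250 + 0.1600 = 0.4350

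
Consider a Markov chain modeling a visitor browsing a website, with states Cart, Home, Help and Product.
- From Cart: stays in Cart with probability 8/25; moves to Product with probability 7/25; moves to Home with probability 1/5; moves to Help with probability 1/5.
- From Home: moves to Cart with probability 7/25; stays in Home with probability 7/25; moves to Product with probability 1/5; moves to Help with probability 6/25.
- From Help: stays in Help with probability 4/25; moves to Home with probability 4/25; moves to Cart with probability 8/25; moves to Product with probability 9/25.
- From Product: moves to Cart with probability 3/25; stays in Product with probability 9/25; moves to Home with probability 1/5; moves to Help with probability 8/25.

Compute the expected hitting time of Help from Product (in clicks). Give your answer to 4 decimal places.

3.5792

Let t(s) be the expected number of clicks to first reach Help from state s, with t(Help) = 0. Conditioning on the first click:
t(Cart) = 1 + 0.32·t(Cart) + 0.2·t(Home) + 0.28·t(Product)
t(Home) = 1 + 0.28·t(Cart) + 0.28·t(Home) + 0.2·t(Product)
t(Product) = 1 + 0.12·t(Cart) + 0.2·t(Home) + 0.36·t(Product)
Solving: t(Cart) = 4.1161, t(Home) = 3.9838, t(Product) = 3.5792.
Expected clicks from Product to Help: 3.5792.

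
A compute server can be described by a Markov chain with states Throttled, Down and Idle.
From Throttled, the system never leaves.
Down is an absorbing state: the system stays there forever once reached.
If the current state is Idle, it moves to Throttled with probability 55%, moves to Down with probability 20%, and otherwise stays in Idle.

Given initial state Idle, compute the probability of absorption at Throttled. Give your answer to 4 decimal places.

0.7333

Let h(s) be the probability of absorption at Throttled starting from transient state s. Then h(Throttled) = 1 and h(Down) = 0. By first-step analysis:
h(Idle) = 0.55·1 + 0.2·0 + 0.25·h(Idle)
Solving: h(Idle) = 0.7333.
Starting from Idle, the probability is 0.7333.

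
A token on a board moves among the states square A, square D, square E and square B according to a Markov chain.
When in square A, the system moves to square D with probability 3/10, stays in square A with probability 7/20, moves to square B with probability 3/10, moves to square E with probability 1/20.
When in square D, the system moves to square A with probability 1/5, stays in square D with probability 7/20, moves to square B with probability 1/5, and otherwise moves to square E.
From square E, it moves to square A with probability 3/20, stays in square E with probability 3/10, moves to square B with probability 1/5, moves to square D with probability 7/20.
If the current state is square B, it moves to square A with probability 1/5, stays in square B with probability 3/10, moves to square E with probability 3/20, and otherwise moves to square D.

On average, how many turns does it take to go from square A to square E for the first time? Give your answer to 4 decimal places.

Let t(s) be the expected number of turns to first reach square E from state s, with t(square E) = 0. Conditioning on the first turn:
t(square A) = 1 + 0.35·t(square A) + 0.3·t(square D) + 0.3·t(square B)
t(square D) = 1 + 0.2·t(square A) + 0.35·t(square D) + 0.2·t(square B)
t(square B) = 1 + 0.2·t(square A) + 0.35·t(square D) + 0.3·t(square B)
Solving: t(square A) = 7.0092, t(square D) = 5.6147, t(square B) = 6.2385.
Expected turns from square A to square E: 7.0092.

7.0092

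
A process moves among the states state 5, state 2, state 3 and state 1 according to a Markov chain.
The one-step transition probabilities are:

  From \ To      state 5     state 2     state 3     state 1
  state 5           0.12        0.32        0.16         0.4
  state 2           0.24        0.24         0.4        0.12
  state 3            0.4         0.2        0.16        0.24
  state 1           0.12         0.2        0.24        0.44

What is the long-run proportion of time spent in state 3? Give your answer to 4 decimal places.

Let the stationary distribution be π with π = πP and π_1 + π_2 + π_3 + π_4 = 1.
π_1 = 0.12·π_1 + 0.24·π_2 + 0.4·π_3 + 0.12·π_4
π_2 = 0.32·π_1 + 0.24·π_2 + 0.2·π_3 + 0.2·π_4
π_3 = 0.16·π_1 + 0.4·π_2 + 0.16·π_3 + 0.24·π_4
Solving with the normalization constraint gives π = (0.2157, 0.2353, 0.2411, 0.3079).
So the stationary probability of state 3 is 0.2411.

0.2411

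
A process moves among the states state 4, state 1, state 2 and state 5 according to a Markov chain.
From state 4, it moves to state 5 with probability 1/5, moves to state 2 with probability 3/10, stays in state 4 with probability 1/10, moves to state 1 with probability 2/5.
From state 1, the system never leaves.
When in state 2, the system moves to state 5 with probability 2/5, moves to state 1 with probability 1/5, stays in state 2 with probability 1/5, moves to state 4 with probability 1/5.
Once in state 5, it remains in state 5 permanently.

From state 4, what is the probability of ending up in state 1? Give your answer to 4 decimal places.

0.5758

Let h(s) be the probability of absorption at state 1 starting from transient state s. Then h(state 1) = 1 and h(state 5) = 0. By first-step analysis:
h(state 4) = 0.1·h(state 4) + 0.4·1 + 0.3·h(state 2) + 0.2·0
h(state 2) = 0.2·h(state 4) + 0.2·1 + 0.2·h(state 2) + 0.4·0
Solving: h(state 4) = 0.5758, h(state 2) = 0.3939.
Starting from state 4, the probability is 0.5758.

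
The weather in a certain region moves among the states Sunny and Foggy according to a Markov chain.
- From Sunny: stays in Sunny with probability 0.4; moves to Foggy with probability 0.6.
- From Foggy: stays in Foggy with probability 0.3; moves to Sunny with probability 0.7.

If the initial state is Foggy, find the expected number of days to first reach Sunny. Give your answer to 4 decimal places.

1.4286

Let t(s) be the expected number of days to first reach Sunny from state s, with t(Sunny) = 0. Conditioning on the first day:
t(Foggy) = 1 + 0.3·t(Foggy)
Solving: t(Foggy) = 1.4286.
Expected days from Foggy to Sunny: 1.4286.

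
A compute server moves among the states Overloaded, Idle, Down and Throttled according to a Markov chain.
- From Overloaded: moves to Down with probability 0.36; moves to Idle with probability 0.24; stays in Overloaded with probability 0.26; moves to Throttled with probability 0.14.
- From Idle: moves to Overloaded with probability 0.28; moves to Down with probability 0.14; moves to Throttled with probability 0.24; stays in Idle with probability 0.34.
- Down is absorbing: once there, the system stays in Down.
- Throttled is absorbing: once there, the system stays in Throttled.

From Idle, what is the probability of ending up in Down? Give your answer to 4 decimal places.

0.4853

Let h(s) be the probability of absorption at Down starting from transient state s. Then h(Down) = 1 and h(Throttled) = 0. By first-step analysis:
h(Overloaded) = 0.26·h(Overloaded) + 0.24·h(Idle) + 0.36·1 + 0.14·0
h(Idle) = 0.28·h(Overloaded) + 0.34·h(Idle) + 0.14·1 + 0.24·0
Solving: h(Overloaded) = 0.6439, h(Idle) = 0.4853.
Starting from Idle, the probability is 0.4853.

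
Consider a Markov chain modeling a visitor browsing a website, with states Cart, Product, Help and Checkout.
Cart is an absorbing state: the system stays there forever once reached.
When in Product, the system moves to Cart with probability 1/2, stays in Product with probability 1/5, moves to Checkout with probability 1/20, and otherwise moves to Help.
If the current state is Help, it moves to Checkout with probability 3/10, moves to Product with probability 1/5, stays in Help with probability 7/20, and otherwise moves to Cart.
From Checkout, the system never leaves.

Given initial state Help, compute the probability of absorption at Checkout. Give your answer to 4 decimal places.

0.5319

Let h(s) be the probability of absorption at Checkout starting from transient state s. Then h(Checkout) = 1 and h(Cart) = 0. By first-step analysis:
h(Product) = 0.5·0 + 0.2·h(Product) + 0.25·h(Help) + 0.05·1
h(Help) = 0.15·0 + 0.2·h(Product) + 0.35·h(Help) + 0.3·1
Solving: h(Product) = 0.2287, h(Help) = 0.5319.
Starting from Help, the probability is 0.5319.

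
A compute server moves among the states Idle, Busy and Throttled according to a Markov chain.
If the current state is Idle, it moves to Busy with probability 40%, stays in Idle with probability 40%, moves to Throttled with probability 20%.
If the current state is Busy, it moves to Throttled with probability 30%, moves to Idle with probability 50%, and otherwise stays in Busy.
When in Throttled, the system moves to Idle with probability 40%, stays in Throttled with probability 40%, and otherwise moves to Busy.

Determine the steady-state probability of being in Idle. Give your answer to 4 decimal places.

0.4286

Let the stationary distribution be π with π = πP and π_1 + π_2 + π_3 = 1.
π_1 = 0.4·π_1 + 0.5·π_2 + 0.4·π_3
π_2 = 0.4·π_1 + 0.2·π_2 + 0.2·π_3
Solving with the normalization constraint gives π = (0.4286, 0.2857, 0.2857).
So the stationary probability of Idle is 0.4286.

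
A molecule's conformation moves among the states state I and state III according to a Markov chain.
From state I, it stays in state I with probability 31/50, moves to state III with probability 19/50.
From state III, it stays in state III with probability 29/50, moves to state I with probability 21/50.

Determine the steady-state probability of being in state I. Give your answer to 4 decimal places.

Let the stationary distribution be π with π = πP and π_1 + π_2 = 1.
π_1 = 0.62·π_1 + 0.42·π_2
Solving with the normalization constraint gives π = (0.5250, 0.4750).
So the stationary probability of state I is 0.5250.

0.5250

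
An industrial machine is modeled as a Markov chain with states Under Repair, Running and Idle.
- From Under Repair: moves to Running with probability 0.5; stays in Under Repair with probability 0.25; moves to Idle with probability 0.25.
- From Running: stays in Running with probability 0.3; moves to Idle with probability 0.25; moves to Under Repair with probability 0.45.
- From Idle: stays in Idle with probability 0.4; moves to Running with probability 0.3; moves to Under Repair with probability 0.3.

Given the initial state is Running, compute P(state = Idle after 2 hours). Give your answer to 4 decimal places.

0.2875

Sum over the intermediate state after 1 hour:
P = P(Running→Under Repair)·P(Under Repair→Idle) + P(Running→Running)·P(Running→Idle) + P(Running→Idle)·P(Idle→Idle)
  = 0.45×0.25 + 0.3×0.25 + 0.25×0.4
  = 0.1125 + 0.0750 + 0.1000 = 0.2875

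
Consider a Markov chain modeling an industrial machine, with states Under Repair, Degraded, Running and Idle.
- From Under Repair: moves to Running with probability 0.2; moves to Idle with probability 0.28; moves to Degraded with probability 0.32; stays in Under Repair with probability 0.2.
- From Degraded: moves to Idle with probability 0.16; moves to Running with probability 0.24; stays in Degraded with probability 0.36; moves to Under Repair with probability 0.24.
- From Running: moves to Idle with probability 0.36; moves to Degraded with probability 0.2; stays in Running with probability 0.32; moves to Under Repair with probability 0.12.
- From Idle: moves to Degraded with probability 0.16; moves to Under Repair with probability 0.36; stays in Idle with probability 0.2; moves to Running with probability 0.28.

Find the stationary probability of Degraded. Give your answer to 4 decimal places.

0.2590

Let the stationary distribution be π with π = πP and π_1 + π_2 + π_3 + π_4 = 1.
π_1 = 0.2·π_1 + 0.24·π_2 + 0.12·π_3 + 0.36·π_4
π_2 = 0.32·π_1 + 0.36·π_2 + 0.2·π_3 + 0.16·π_4
π_3 = 0.2·π_1 + 0.24·π_2 + 0.32·π_3 + 0.28·π_4
Solving with the normalization constraint gives π = (0.2294, 0.2590, 0.2618, 0.2499).
So the stationary probability of Degraded is 0.2590.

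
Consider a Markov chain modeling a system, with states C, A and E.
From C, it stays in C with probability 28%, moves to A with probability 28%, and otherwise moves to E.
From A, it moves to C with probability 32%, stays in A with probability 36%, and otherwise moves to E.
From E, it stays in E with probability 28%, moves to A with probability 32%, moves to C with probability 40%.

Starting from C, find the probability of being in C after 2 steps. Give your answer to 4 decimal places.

0.3440

Sum over the intermediate state after 1 step:
P = P(C→C)·P(C→C) + P(C→A)·P(A→C) + P(C→E)·P(E→C)
  = 0.28×0.28 + 0.28×0.32 + 0.44×0.4
  = 0.0784 + 0.0896 + 0.1760 = 0.3440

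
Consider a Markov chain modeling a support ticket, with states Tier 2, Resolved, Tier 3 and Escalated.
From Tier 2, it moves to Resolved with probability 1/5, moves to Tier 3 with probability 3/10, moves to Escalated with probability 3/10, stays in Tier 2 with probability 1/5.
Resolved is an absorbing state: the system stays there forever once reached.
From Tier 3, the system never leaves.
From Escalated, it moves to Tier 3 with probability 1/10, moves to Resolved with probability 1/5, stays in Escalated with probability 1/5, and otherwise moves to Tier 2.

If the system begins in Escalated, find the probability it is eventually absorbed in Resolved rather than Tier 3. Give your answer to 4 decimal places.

0.5306

Let h(s) be the probability of absorption at Resolved starting from transient state s. Then h(Resolved) = 1 and h(Tier 3) = 0. By first-step analysis:
h(Tier 2) = 0.2·h(Tier 2) + 0.2·1 + 0.3·0 + 0.3·h(Escalated)
h(Escalated) = 0.5·h(Tier 2) + 0.2·1 + 0.1·0 + 0.2·h(Escalated)
Solving: h(Tier 2) = 0.4490, h(Escalated) = 0.5306.
Starting from Escalated, the probability is 0.5306.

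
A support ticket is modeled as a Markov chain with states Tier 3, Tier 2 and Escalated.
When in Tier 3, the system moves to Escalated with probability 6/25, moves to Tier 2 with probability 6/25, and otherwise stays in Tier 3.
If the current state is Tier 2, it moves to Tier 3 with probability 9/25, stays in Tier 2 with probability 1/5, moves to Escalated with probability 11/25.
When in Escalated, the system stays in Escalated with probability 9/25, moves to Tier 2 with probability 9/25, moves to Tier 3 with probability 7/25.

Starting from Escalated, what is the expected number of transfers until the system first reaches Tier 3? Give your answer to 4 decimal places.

3.2805

Let t(s) be the expected number of transfers to first reach Tier 3 from state s, with t(Tier 3) = 0. Conditioning on the first transfer:
t(Tier 2) = 1 + 0.2·t(Tier 2) + 0.44·t(Escalated)
t(Escalated) = 1 + 0.36·t(Tier 2) + 0.36·t(Escalated)
Solving: t(Tier 2) = 3.0543, t(Escalated) = 3.2805.
Expected transfers from Escalated to Tier 3: 3.2805.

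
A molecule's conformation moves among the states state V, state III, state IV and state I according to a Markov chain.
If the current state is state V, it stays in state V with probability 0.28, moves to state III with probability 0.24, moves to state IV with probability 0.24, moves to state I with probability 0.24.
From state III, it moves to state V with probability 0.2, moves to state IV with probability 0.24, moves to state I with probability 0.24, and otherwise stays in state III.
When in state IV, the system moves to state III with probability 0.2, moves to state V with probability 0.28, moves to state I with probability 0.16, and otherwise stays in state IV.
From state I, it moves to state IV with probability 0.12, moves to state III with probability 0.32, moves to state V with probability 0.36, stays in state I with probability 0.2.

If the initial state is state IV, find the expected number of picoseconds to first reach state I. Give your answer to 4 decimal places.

5.0000

Let t(s) be the expected number of picoseconds to first reach state I from state s, with t(state I) = 0. Conditioning on the first picosecond:
t(state V) = 1 + 0.28·t(state V) + 0.24·t(state III) + 0.24·t(state IV)
t(state III) = 1 + 0.2·t(state V) + 0.32·t(state III) + 0.24·t(state IV)
t(state IV) = 1 + 0.28·t(state V) + 0.2·t(state III) + 0.36·t(state IV)
Solving: t(state V) = 4.5833, t(state III) = 4.5833, t(state IV) = 5.0000.
Expected picoseconds from state IV to state I: 5.0000.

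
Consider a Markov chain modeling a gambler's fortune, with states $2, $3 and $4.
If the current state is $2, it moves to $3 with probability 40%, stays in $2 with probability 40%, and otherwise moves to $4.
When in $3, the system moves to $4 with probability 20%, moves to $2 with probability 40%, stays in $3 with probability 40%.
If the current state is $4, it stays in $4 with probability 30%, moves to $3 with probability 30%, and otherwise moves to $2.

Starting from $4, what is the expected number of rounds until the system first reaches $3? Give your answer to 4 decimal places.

Let t(s) be the expected number of rounds to first reach $3 from state s, with t($3) = 0. Conditioning on the first round:
t($2) = 1 + 0.4·t($2) + 0.2·t($4)
t($4) = 1 + 0.4·t($2) + 0.3·t($4)
Solving: t($2) = 2.6471, t($4) = 2.9412.
Expected rounds from $4 to $3: 2.9412.

2.9412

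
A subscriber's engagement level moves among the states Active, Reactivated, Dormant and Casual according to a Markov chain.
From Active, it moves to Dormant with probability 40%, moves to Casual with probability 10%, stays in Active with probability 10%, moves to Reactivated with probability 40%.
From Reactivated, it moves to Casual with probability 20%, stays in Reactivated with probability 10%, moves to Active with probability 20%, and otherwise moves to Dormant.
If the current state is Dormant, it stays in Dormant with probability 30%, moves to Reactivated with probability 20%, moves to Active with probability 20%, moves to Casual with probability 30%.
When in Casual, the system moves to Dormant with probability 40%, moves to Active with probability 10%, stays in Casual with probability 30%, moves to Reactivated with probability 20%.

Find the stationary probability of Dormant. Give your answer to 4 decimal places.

Let the stationary distribution be π with π = πP and π_1 + π_2 + π_3 + π_4 = 1.
π_1 = 0.1·π_1 + 0.2·π_2 + 0.2·π_3 + 0.1·π_4
π_2 = 0.4·π_1 + 0.1·π_2 + 0.2·π_3 + 0.2·π_4
π_3 = 0.4·π_1 + 0.5·π_2 + 0.3·π_3 + 0.4·π_4
Solving with the normalization constraint gives π = (0.1594, 0.2108, 0.3828, 0.2470).
So the stationary probability of Dormant is 0.3828.

0.3828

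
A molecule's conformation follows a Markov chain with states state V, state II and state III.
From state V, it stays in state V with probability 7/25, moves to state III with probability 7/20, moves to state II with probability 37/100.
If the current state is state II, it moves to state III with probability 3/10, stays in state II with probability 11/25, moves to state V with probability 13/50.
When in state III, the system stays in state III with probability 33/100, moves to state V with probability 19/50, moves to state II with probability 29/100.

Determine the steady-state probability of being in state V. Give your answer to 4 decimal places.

Let the stationary distribution be π with π = πP and π_1 + π_2 + π_3 = 1.
π_1 = 0.28·π_1 + 0.26·π_2 + 0.38·π_3
π_2 = 0.37·π_1 + 0.44·π_2 + 0.29·π_3
Solving with the normalization constraint gives π = (0.3051, 0.3699, 0.3250).
So the stationary probability of state V is 0.3051.

0.3051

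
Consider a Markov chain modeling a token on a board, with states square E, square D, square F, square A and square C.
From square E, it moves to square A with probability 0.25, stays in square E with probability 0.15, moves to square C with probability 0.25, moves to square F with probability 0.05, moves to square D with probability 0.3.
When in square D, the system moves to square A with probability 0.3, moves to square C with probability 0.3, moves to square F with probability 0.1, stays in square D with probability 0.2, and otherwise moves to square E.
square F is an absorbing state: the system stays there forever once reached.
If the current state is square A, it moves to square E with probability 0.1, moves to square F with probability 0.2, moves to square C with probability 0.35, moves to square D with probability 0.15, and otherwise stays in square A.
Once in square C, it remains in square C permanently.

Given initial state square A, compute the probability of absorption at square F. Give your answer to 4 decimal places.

Let h(s) be the probability of absorption at square F starting from transient state s. Then h(square F) = 1 and h(square C) = 0. By first-step analysis:
h(square E) = 0.15·h(square E) + 0.3·h(square D) + 0.05·1 + 0.25·h(square A) + 0.25·0
h(square D) = 0.1·h(square E) + 0.2·h(square D) + 0.1·1 + 0.3·h(square A) + 0.3·0
h(square A) = 0.1·h(square E) + 0.15·h(square D) + 0.2·1 + 0.2·h(square A) + 0.35·0
Solving: h(square E) = 0.2572, h(square D) = 0.2829, h(square A) = 0.3352.
Starting from square A, the probability is 0.3352.

0.3352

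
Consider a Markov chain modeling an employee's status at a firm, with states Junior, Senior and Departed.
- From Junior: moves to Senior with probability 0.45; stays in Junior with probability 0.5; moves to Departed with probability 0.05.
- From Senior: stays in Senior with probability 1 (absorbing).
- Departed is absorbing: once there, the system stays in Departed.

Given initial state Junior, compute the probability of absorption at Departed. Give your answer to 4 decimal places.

Let h(s) be the probability of absorption at Departed starting from transient state s. Then h(Departed) = 1 and h(Senior) = 0. By first-step analysis:
h(Junior) = 0.5·h(Junior) + 0.45·0 + 0.05·1
Solving: h(Junior) = 0.1000.
Starting from Junior, the probability is 0.1000.

0.1000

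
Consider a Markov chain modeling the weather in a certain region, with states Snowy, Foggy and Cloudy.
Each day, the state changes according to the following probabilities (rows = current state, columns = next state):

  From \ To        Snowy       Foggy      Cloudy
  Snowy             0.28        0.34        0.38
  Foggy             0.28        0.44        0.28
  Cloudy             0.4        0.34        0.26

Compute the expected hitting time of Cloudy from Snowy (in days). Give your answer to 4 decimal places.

2.9221

Let t(s) be the expected number of days to first reach Cloudy from state s, with t(Cloudy) = 0. Conditioning on the first day:
t(Snowy) = 1 + 0.28·t(Snowy) + 0.34·t(Foggy)
t(Foggy) = 1 + 0.28·t(Snowy) + 0.44·t(Foggy)
Solving: t(Snowy) = 2.9221, t(Foggy) = 3.2468.
Expected days from Snowy to Cloudy: 2.9221.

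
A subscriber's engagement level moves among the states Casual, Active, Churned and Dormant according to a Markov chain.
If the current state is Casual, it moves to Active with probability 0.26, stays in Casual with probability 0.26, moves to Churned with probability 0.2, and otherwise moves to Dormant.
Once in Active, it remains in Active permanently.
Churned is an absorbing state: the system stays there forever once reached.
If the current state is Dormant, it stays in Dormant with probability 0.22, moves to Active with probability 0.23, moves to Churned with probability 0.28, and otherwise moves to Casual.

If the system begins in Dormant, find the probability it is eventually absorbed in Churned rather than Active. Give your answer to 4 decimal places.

Let h(s) be the probability of absorption at Churned starting from transient state s. Then h(Churned) = 1 and h(Active) = 0. By first-step analysis:
h(Casual) = 0.26·h(Casual) + 0.26·0 + 0.2·1 + 0.28·h(Dormant)
h(Dormant) = 0.27·h(Casual) + 0.23·0 + 0.28·1 + 0.22·h(Dormant)
Solving: h(Casual) = 0.4673, h(Dormant) = 0.5207.
Starting from Dormant, the probability is 0.5207.

0.5207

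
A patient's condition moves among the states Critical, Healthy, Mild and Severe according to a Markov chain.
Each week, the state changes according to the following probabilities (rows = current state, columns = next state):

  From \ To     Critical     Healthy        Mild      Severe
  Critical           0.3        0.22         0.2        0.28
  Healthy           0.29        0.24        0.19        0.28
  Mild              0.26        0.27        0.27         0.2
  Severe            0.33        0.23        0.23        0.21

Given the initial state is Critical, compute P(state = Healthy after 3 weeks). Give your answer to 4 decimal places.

0.2382

Propagate the distribution vector 3 weeks from Critical.
After 0 weeks: (1.0000, 0.0000, 0.0000, 0.0000)
After 1 week: (0.3000, 0.2200, 0.2000, 0.2800)
After 2 weeks: (0.2982, 0.2372, 0.2202, 0.2444)
After 3 weeks: (0.2962, 0.2382, 0.2204, 0.2453)
P(in Healthy after 3 weeks) = 0.2382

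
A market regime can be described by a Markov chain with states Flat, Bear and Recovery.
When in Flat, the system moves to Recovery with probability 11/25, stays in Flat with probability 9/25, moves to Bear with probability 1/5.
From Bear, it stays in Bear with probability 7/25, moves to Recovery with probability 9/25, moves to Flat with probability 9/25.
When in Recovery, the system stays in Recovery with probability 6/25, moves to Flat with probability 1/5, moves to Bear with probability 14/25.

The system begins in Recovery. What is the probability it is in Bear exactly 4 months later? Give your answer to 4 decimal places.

0.3520

Propagate the distribution vector 4 months from Recovery.
After 0 months: (0.0000, 0.0000, 1.0000)
After 1 month: (0.2000, 0.5600, 0.2400)
After 2 months: (0.3216, 0.3312, 0.3472)
After 3 months: (0.3044, 0.3515, 0.3441)
After 4 months: (0.3049, 0.3520, 0.3431)
P(in Bear after 4 months) = 0.3520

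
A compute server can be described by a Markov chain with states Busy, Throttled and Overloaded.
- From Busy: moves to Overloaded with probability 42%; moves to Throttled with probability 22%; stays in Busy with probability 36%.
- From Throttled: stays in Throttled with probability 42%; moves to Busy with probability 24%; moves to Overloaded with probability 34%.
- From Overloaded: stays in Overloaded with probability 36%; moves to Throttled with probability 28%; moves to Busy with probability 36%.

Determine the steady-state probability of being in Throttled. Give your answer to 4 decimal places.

Let the stationary distribution be π with π = πP and π_1 + π_2 + π_3 = 1.
π_1 = 0.36·π_1 + 0.24·π_2 + 0.36·π_3
π_2 = 0.22·π_1 + 0.42·π_2 + 0.28·π_3
Solving with the normalization constraint gives π = (0.3236, 0.3030, 0.3734).
So the stationary probability of Throttled is 0.3030.

0.3030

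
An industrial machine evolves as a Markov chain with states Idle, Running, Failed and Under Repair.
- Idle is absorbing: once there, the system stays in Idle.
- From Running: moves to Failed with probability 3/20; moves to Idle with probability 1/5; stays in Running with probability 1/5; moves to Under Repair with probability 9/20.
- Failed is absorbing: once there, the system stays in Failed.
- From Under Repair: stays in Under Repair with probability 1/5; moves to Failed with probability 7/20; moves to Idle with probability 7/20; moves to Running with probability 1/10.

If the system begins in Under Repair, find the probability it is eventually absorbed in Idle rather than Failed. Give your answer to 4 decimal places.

Let h(s) be the probability of absorption at Idle starting from transient state s. Then h(Idle) = 1 and h(Failed) = 0. By first-step analysis:
h(Running) = 0.2·1 + 0.2·h(Running) + 0.15·0 + 0.45·h(Under Repair)
h(Under Repair) = 0.35·1 + 0.1·h(Running) + 0.35·0 + 0.2·h(Under Repair)
Solving: h(Running) = 0.5336, h(Under Repair) = 0.5042.
Starting from Under Repair, the probability is 0.5042.

0.5042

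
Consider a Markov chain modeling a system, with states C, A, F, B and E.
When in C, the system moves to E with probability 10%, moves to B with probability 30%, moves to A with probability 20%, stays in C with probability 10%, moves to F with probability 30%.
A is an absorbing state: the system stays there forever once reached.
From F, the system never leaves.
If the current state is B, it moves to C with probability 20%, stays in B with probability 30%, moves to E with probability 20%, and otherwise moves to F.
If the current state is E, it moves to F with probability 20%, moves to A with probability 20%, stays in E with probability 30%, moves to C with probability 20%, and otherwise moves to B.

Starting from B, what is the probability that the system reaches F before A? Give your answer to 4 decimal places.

0.7847

Let h(s) be the probability of absorption at F starting from transient state s. Then h(F) = 1 and h(A) = 0. By first-step analysis:
h(C) = 0.1·h(C) + 0.2·0 + 0.3·1 + 0.3·h(B) + 0.1·h(E)
h(B) = 0.2·h(C) + 0.3·1 + 0.3·h(B) + 0.2·h(E)
h(E) = 0.2·h(C) + 0.2·0 + 0.2·1 + 0.1·h(B) + 0.3·h(E)
Solving: h(C) = 0.6601, h(B) = 0.7847, h(E) = 0.5864.
Starting from B, the probability is 0.7847.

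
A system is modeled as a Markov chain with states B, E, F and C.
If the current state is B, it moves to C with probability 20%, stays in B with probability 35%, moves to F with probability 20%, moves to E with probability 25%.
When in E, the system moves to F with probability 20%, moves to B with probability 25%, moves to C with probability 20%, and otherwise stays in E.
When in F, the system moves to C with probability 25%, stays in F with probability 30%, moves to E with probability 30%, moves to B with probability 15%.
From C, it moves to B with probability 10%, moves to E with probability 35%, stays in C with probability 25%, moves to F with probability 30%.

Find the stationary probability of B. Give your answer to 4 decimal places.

0.2131

Let the stationary distribution be π with π = πP and π_1 + π_2 + π_3 + π_4 = 1.
π_1 = 0.35·π_1 + 0.25·π_2 + 0.15·π_3 + 0.1·π_4
π_2 = 0.25·π_1 + 0.35·π_2 + 0.3·π_3 + 0.35·π_4
π_3 = 0.2·π_1 + 0.2·π_2 + 0.3·π_3 + 0.3·π_4
Solving with the normalization constraint gives π = (0.2131, 0.3163, 0.2471, 0.2235).
So the stationary probability of B is 0.2131.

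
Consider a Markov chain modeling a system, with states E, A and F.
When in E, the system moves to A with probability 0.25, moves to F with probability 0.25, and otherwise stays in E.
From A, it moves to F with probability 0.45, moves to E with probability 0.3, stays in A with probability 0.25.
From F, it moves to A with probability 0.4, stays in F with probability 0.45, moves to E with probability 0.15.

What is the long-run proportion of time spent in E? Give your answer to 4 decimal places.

Let the stationary distribution be π with π = πP and π_1 + π_2 + π_3 = 1.
π_1 = 0.5·π_1 + 0.3·π_2 + 0.15·π_3
π_2 = 0.25·π_1 + 0.25·π_2 + 0.4·π_3
Solving with the normalization constraint gives π = (0.3019, 0.3084, 0.3896).
So the stationary probability of E is 0.3019.

0.3019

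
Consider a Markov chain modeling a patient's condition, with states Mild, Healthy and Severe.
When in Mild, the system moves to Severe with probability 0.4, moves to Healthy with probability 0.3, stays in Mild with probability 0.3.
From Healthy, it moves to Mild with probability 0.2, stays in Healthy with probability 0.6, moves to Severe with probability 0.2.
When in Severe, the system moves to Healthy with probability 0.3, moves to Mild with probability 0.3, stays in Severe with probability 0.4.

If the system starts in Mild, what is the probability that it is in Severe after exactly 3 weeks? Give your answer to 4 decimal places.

0.3220

Propagate the distribution vector 3 weeks from Mild.
After 0 weeks: (1.0000, 0.0000, 0.0000)
After 1 week: (0.3000, 0.3000, 0.4000)
After 2 weeks: (0.2700, 0.3900, 0.3400)
After 3 weeks: (0.2610, 0.4170, 0.3220)
P(in Severe after 3 weeks) = 0.3220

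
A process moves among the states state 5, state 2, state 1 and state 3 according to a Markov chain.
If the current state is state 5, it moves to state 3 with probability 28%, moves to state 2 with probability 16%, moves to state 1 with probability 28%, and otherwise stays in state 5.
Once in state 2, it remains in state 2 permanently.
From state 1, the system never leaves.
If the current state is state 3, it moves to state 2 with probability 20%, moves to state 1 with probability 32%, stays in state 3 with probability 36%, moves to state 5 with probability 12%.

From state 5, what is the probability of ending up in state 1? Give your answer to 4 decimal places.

0.6292

Let h(s) be the probability of absorption at state 1 starting from transient state s. Then h(state 1) = 1 and h(state 2) = 0. By first-step analysis:
h(state 5) = 0.28·h(state 5) + 0.16·0 + 0.28·1 + 0.28·h(state 3)
h(state 3) = 0.12·h(state 5) + 0.2·0 + 0.32·1 + 0.36·h(state 3)
Solving: h(state 5) = 0.6292, h(state 3) = 0.6180.
Starting from state 5, the probability is 0.6292.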